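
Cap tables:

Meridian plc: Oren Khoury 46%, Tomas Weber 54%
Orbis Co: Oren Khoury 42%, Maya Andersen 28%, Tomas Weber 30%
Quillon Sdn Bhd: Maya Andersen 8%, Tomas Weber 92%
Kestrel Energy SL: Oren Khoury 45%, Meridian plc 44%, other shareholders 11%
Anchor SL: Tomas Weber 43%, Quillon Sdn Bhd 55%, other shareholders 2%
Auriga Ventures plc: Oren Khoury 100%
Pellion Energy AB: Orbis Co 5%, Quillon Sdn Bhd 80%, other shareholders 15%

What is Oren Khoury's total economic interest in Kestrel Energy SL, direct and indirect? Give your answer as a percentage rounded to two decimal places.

65.24%

Oren reaches Kestrel along 2 paths.
Direct stake: 45% = 45%.
Via Meridian: 46% × 44% = 20.24%.
Total: 45% + 20.24% = 65.24%.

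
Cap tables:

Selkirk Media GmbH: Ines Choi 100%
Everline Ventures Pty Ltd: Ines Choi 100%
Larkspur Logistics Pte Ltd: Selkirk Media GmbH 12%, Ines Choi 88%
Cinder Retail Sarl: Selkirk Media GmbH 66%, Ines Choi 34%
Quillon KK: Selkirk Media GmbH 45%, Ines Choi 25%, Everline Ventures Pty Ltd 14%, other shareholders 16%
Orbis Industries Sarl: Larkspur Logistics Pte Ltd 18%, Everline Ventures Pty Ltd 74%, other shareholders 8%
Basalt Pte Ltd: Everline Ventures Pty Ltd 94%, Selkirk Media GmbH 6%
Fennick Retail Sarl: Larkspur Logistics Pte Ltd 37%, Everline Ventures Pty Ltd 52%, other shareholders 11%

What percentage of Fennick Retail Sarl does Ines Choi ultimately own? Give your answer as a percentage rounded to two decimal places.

89.00%

Ines reaches Fennick along 3 paths.
Via Selkirk → Larkspur: 100% × 12% × 37% = 4.44%.
Via Larkspur: 88% × 37% = 32.56%.
Via Everline: 100% × 52% = 52%.
Total: 4.44% + 32.56% + 52% = 89%.
Rounded: 89.00%.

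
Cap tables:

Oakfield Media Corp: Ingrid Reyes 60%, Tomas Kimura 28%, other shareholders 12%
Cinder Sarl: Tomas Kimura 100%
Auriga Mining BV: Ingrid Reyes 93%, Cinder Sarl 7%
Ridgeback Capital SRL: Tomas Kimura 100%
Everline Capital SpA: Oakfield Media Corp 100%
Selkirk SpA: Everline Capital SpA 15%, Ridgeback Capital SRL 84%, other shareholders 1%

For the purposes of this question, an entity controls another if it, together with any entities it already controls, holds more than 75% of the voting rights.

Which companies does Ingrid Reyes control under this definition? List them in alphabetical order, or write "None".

Ingrid holds 93% of Auriga, so Ingrid controls Auriga.
No other company's threshold is met.

Auriga Mining BV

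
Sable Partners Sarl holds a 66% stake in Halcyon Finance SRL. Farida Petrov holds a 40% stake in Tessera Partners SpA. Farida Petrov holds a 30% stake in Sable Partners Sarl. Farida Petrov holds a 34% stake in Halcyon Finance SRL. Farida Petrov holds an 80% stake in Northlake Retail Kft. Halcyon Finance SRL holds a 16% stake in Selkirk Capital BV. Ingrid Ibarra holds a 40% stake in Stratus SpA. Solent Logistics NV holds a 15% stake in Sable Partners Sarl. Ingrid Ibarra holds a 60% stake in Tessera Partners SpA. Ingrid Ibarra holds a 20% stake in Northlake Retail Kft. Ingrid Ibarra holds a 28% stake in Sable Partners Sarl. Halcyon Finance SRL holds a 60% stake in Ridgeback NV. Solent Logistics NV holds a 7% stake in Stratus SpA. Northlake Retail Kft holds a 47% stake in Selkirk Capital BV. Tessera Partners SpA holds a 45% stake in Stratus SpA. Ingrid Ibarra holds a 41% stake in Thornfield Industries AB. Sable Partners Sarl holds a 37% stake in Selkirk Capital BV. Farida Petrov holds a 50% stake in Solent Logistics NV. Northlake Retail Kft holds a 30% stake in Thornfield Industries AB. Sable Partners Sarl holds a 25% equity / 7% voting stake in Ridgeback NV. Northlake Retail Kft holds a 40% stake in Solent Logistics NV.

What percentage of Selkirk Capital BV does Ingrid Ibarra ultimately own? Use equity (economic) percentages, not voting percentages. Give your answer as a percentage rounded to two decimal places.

23.29%

Ingrid reaches Selkirk along 5 paths.
Via Northlake: 20% × 47% = 9.4%.
Via Sable: 28% × 37% = 10.36%.
Via Northlake → Solent → Sable: 20% × 40% × 15% × 37% = 0.444%.
Via Sable → Halcyon: 28% × 66% × 16% = 2.9568%.
Via Northlake → Solent → Sable → Halcyon: 20% × 40% × 15% × 66% × 16% = 0.12672%.
Total: 9.4% + 10.36% + 0.444% + 2.9568% + 0.12672% = 23.28752%.
Rounded: 23.29%.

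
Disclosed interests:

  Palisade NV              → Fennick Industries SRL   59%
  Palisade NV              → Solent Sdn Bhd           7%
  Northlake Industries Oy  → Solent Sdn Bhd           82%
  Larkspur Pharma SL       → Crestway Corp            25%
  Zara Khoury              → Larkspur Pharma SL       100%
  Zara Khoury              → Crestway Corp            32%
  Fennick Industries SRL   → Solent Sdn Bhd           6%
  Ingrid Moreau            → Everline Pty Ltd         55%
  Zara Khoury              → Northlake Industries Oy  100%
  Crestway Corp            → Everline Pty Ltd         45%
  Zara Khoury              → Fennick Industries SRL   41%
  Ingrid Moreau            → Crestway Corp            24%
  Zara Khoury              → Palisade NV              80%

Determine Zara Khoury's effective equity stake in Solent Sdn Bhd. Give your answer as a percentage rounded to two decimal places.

Zara reaches Solent along 4 paths.
Via Northlake: 100% × 82% = 82%.
Via Fennick: 41% × 6% = 2.46%.
Via Palisade → Fennick: 80% × 59% × 6% = 2.832%.
Via Palisade: 80% × 7% = 5.6%.
Total: 82% + 2.46% + 2.832% + 5.6% = 92.892%.
Rounded: 92.89%.

92.89%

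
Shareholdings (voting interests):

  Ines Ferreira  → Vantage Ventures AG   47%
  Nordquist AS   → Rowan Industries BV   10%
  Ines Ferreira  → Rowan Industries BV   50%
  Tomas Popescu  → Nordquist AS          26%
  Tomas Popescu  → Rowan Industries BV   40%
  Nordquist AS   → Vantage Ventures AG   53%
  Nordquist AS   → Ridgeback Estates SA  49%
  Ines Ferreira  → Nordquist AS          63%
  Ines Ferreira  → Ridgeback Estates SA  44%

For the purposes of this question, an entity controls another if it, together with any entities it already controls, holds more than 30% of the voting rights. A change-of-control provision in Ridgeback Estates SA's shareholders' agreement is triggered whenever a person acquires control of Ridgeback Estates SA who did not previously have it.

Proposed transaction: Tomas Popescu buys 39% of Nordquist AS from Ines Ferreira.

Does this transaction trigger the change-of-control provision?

Yes

The purchase adds only to Tomas's holdings (Ines's stake shrinks), so Tomas is the only person who could newly come to control Ridgeback.
Tomas holds 40% of Rowan, so Tomas controls Rowan.
Neither Tomas nor any entity Tomas controls holds any voting interest in Ridgeback.
So before the transaction, Tomas does not control Ridgeback.
After the purchase, Tomas's direct stake in Nordquist rises to 26% + 39% = 65%, and Ines's stake falls to 24%.
Tomas holds 65% of Nordquist, so Tomas controls Nordquist.
Nordquist holds 49% of Ridgeback, so Tomas controls Ridgeback.
Tomas did not control Ridgeback before and does after, so the clause is triggered.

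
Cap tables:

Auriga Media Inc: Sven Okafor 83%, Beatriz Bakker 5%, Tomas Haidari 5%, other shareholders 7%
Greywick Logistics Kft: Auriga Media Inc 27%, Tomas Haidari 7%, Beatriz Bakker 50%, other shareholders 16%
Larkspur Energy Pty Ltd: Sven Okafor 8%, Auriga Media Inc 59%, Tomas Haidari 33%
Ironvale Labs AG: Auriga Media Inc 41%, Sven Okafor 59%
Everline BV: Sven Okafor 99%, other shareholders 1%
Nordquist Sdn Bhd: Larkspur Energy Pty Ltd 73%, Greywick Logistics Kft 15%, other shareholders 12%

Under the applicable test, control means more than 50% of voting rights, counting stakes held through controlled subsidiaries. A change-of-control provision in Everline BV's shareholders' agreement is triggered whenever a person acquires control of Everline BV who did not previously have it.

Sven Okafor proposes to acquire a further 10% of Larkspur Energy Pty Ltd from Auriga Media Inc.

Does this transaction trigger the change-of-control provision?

The purchase adds only to Sven's holdings (Auriga's stake shrinks), so Sven is the only person who could newly come to control Everline.
Sven holds 99% of Everline, so Sven controls Everline.
So Sven already controls Everline before the transaction.
After the purchase, Sven's direct stake in Larkspur rises to 8% + 10% = 18%, and Auriga's stake falls to 49%.
Sven controlled Everline already, so this is not a new person acquiring control; every other person's position is unchanged or reduced.
No new person acquires control, so the clause is not triggered.

No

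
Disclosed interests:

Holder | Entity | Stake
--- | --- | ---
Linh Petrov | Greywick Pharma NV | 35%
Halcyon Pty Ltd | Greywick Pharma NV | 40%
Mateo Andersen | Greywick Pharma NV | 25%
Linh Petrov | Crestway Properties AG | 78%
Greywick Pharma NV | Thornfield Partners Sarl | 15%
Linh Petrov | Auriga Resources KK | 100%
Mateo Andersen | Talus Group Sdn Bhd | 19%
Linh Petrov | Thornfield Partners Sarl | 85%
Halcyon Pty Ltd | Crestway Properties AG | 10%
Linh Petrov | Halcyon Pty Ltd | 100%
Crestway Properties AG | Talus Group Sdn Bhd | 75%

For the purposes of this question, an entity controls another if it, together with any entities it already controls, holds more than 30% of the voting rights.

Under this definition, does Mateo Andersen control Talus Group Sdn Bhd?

No

Mateo's largest direct stake is 25% in Greywick, which does not meet the threshold, so Mateo controls no company.
In Talus, Mateo's side holds only 19%, not > 30%.
So Mateo does not control Talus.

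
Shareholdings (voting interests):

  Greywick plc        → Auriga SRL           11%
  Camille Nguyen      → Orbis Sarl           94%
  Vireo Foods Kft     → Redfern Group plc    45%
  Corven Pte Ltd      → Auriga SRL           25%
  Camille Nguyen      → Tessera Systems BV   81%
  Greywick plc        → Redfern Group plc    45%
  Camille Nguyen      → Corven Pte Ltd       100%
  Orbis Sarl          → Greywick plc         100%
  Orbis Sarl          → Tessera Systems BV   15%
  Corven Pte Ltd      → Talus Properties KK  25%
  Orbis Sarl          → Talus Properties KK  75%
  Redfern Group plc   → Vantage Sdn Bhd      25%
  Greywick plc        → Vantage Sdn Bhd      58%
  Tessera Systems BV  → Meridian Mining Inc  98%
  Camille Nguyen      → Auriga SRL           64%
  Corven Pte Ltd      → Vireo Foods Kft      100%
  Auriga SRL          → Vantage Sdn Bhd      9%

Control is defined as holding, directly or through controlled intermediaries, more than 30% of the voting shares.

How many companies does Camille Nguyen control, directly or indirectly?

Camille holds 100% of Corven, so Camille controls Corven.
Camille holds 94% of Orbis, so Camille controls Orbis.
Orbis holds 100% of Greywick, so Camille controls Greywick.
Camille and Orbis together hold 81% + 15% = 96% of Tessera, so Camille controls Tessera.
Camille and Corven and Greywick together hold 64% + 25% + 11% = 100% of Auriga, so Camille controls Auriga.
Corven holds 100% of Vireo, so Camille controls Vireo.
Greywick and Vireo together hold 45% + 45% = 90% of Redfern, so Camille controls Redfern.
Corven and Orbis together hold 25% + 75% = 100% of Talus, so Camille controls Talus.
Greywick and Auriga and Redfern together hold 58% + 9% + 25% = 92% of Vantage, so Camille controls Vantage.
Tessera holds 98% of Meridian, so Camille controls Meridian.
Camille controls 10 companies.

10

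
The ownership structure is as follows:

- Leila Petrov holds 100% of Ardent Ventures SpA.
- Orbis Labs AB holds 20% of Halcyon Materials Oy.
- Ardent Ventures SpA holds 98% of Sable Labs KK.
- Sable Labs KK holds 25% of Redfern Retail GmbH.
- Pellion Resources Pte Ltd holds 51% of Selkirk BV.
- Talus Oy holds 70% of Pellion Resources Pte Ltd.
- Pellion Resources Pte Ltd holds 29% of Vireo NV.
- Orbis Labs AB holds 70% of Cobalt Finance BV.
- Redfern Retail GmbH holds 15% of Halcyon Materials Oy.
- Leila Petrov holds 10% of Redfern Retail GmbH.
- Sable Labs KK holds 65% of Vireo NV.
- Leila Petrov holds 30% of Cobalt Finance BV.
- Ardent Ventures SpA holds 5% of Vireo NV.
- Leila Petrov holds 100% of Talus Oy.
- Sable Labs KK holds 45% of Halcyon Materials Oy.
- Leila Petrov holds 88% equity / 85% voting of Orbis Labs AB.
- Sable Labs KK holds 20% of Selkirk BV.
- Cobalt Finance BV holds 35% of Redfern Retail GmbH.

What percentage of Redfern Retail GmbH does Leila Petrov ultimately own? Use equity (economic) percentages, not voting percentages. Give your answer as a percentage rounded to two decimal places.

66.56%

Leila reaches Redfern along 4 paths.
Via Ardent → Sable: 100% × 98% × 25% = 24.5%.
Direct stake: 10% = 10%.
Via Orbis → Cobalt: 88% × 70% × 35% = 21.56%.
Via Cobalt: 30% × 35% = 10.5%.
Total: 24.5% + 10% + 21.56% + 10.5% = 66.56%.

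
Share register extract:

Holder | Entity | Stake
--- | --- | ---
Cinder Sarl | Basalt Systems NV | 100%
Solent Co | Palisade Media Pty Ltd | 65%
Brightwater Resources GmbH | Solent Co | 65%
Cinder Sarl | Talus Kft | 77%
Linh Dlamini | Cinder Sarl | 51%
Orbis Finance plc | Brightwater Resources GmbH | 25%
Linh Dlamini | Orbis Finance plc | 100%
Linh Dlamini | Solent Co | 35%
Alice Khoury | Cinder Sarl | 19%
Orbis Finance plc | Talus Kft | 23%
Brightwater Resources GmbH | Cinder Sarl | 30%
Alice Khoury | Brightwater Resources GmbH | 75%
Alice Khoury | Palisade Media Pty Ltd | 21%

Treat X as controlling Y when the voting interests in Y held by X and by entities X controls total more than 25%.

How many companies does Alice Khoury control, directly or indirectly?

6

Alice holds 75% of Brightwater, so Alice controls Brightwater.
Brightwater and Alice together hold 30% + 19% = 49% of Cinder, so Alice controls Cinder.
Brightwater holds 65% of Solent, so Alice controls Solent.
Cinder holds 100% of Basalt, so Alice controls Basalt.
Alice and Solent together hold 21% + 65% = 86% of Palisade, so Alice controls Palisade.
Cinder holds 77% of Talus, so Alice controls Talus.
No other company's threshold is met.
Alice controls 6 companies.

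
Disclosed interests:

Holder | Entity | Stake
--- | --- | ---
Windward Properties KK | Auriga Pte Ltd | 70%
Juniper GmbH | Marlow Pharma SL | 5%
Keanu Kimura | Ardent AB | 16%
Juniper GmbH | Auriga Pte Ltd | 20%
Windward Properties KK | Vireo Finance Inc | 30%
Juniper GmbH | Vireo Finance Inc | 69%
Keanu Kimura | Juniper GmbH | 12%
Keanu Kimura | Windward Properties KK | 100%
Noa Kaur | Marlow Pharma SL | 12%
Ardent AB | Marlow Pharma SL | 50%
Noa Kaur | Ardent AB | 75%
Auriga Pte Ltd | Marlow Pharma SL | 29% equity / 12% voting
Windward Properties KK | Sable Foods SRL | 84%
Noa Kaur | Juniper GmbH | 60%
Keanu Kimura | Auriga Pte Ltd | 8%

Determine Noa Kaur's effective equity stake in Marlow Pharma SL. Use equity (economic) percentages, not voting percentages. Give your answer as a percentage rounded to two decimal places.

Noa reaches Marlow along 4 paths.
Via Juniper: 60% × 5% = 3%.
Via Juniper → Auriga: 60% × 20% × 29% = 3.48%.
Via Ardent: 75% × 50% = 37.5%.
Direct stake: 12% = 12%.
Total: 3% + 3.48% + 37.5% + 12% = 55.98%.

55.98%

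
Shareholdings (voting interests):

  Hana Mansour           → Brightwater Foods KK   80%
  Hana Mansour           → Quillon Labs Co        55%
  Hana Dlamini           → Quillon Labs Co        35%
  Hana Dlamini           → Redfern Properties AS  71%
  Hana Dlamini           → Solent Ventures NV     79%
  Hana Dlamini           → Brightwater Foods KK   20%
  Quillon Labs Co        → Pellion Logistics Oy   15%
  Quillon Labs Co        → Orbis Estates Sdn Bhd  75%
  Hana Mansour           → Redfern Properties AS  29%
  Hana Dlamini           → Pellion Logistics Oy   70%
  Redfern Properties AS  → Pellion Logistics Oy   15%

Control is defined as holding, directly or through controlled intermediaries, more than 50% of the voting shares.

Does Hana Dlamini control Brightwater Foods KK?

No

Hana Dlamini holds 71% of Redfern, so Hana Dlamini controls Redfern.
Hana Dlamini and Redfern together hold 70% + 15% = 85% of Pellion, so Hana Dlamini controls Pellion.
Hana Dlamini holds 79% of Solent, so Hana Dlamini controls Solent.
In Brightwater, Hana Dlamini's side holds only 20%, not > 50%.
So Hana Dlamini does not control Brightwater.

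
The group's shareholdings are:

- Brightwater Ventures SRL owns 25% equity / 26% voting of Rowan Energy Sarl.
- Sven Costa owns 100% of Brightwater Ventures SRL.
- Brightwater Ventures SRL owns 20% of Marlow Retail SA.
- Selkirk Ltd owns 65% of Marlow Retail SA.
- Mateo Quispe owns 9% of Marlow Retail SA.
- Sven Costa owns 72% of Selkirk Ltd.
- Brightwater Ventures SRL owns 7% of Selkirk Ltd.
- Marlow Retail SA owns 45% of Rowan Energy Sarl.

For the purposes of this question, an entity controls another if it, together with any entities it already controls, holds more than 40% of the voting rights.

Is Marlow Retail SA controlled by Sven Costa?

Yes

Sven holds 100% of Brightwater, so Sven controls Brightwater.
Sven and Brightwater together hold 72% + 7% = 79% of Selkirk, so Sven controls Selkirk.
Selkirk and Brightwater together hold 65% + 20% = 85% of Marlow, so Sven controls Marlow.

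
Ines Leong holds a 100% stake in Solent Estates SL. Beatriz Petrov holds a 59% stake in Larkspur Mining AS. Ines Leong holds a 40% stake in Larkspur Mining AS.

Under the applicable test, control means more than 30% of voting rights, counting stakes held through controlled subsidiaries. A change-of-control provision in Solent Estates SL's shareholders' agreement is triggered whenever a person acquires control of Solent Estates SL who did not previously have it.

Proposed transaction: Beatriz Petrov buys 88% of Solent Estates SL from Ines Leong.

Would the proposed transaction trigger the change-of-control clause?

The purchase adds only to Beatriz's holdings (Ines's stake shrinks), so Beatriz is the only person who could newly come to control Solent.
Beatriz holds 59% of Larkspur, so Beatriz controls Larkspur.
Neither Beatriz nor any entity Beatriz controls holds any voting interest in Solent.
So before the transaction, Beatriz does not control Solent.
After the purchase, Beatriz holds 88% of Solent directly, and Ines's stake falls to 12%.
Beatriz holds 88% of Solent, so Beatriz controls Solent.
Beatriz did not control Solent before and does after, so the clause is triggered.

Yes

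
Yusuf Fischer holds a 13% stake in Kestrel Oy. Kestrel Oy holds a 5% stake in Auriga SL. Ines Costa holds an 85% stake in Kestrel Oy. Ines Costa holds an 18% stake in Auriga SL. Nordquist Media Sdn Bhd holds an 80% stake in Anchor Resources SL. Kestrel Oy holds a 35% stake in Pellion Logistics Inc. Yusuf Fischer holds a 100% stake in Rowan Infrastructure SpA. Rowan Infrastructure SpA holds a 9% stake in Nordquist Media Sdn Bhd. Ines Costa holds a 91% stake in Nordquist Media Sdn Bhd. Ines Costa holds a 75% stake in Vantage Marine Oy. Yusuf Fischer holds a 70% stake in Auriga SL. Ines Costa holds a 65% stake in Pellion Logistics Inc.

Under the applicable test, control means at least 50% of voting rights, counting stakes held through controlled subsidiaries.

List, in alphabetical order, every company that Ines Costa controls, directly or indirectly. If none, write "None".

Ines holds 85% of Kestrel, so Ines controls Kestrel.
Ines holds 75% of Vantage, so Ines controls Vantage.
Ines holds 91% of Nordquist, so Ines controls Nordquist.
Nordquist holds 80% of Anchor, so Ines controls Anchor.
Ines and Kestrel together hold 65% + 35% = 100% of Pellion, so Ines controls Pellion.
No other company's threshold is met.

Anchor Resources SL, Kestrel Oy, Nordquist Media Sdn Bhd, Pellion Logistics Inc, Vantage Marine Oy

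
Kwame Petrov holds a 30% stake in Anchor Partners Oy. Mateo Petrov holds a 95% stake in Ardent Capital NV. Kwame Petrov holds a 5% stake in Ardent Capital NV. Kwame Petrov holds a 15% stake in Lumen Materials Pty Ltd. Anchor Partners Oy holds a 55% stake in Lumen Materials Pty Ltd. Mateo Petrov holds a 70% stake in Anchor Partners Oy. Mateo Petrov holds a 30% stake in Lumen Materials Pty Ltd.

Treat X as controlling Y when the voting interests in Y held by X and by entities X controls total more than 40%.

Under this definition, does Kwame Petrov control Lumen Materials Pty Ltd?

Kwame's largest direct stake is 30% in Anchor, which does not meet the threshold, so Kwame controls no company.
In Lumen, Kwame's side holds only 15%, not > 40%.
So Kwame does not control Lumen.

No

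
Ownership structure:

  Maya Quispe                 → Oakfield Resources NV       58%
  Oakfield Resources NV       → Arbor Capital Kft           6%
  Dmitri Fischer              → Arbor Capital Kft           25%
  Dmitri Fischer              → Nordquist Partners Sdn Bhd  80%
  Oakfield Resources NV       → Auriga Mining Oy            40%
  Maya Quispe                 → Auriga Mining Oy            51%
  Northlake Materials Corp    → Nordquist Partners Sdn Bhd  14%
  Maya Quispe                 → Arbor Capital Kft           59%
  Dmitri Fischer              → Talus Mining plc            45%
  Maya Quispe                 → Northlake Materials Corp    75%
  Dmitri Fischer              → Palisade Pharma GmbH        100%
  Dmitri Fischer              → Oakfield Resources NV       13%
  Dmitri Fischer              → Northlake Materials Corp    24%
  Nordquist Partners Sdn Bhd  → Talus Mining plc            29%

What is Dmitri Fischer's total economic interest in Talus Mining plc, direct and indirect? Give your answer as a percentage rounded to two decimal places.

69.17%

Dmitri reaches Talus along 3 paths.
Direct stake: 45% = 45%.
Via Nordquist: 80% × 29% = 23.2%.
Via Northlake → Nordquist: 24% × 14% × 29% = 0.9744%.
Total: 45% + 23.2% + 0.9744% = 69.1744%.
Rounded: 69.17%.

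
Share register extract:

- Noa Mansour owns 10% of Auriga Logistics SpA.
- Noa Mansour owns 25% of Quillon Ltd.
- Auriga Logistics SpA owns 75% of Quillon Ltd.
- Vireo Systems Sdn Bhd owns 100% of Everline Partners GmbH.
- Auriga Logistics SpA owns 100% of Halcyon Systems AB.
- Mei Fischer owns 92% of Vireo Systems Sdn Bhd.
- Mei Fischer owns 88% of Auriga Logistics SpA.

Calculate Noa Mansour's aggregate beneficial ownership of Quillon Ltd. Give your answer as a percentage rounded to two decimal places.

Noa reaches Quillon along 2 paths.
Direct stake: 25% = 25%.
Via Auriga: 10% × 75% = 7.5%.
Total: 25% + 7.5% = 32.5%.
Rounded: 32.50%.

32.50%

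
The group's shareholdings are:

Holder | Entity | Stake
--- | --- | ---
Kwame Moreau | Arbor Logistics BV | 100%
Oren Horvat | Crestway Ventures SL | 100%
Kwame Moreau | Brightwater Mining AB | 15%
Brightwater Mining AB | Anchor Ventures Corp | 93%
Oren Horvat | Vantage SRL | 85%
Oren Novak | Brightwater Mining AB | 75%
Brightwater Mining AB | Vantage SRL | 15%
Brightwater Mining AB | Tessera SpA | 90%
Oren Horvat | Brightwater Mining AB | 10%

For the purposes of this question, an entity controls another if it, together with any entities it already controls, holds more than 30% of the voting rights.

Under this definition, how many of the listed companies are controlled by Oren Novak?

Oren Novak holds 75% of Brightwater, so Oren Novak controls Brightwater.
Brightwater holds 93% of Anchor, so Oren Novak controls Anchor.
Brightwater holds 90% of Tessera, so Oren Novak controls Tessera.
No other company's threshold is met.
Oren Novak controls 3 companies.

3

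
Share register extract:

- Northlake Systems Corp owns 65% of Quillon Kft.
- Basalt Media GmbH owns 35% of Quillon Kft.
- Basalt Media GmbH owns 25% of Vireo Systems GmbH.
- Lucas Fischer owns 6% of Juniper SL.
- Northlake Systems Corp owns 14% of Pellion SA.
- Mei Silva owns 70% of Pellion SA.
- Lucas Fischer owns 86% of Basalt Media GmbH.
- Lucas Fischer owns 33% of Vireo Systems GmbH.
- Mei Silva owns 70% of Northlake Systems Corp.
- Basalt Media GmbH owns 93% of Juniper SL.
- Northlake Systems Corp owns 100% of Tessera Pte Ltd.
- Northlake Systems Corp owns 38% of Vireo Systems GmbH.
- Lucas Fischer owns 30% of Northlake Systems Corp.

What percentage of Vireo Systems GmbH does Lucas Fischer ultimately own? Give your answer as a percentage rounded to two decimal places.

65.90%

Lucas reaches Vireo along 3 paths.
Via Basalt: 86% × 25% = 21.5%.
Via Northlake: 30% × 38% = 11.4%.
Direct stake: 33% = 33%.
Total: 21.5% + 11.4% + 33% = 65.9%.
Rounded: 65.90%.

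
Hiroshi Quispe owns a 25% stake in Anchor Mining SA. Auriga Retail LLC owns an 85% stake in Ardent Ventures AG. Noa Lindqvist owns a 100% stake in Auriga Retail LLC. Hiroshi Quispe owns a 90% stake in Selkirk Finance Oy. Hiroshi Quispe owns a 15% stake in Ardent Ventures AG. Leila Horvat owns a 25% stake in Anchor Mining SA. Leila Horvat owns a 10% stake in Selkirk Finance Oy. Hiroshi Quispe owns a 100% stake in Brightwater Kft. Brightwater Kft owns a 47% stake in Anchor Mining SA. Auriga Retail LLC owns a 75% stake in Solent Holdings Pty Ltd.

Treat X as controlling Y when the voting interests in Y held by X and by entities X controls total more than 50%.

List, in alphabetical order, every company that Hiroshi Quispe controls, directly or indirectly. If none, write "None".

Hiroshi holds 90% of Selkirk, so Hiroshi controls Selkirk.
Hiroshi holds 100% of Brightwater, so Hiroshi controls Brightwater.
Brightwater and Hiroshi together hold 47% + 25% = 72% of Anchor, so Hiroshi controls Anchor.
No other company's threshold is met.

Anchor Mining SA, Brightwater Kft, Selkirk Finance Oy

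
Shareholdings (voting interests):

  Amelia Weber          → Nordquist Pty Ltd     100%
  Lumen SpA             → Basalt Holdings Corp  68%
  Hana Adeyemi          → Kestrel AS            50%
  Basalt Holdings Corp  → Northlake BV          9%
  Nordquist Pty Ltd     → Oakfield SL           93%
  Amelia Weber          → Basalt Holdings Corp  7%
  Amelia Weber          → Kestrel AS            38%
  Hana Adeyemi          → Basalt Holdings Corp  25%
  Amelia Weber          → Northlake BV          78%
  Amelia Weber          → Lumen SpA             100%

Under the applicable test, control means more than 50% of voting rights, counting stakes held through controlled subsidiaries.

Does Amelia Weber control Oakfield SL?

Yes

Amelia holds 100% of Nordquist, so Amelia controls Nordquist.
Nordquist holds 93% of Oakfield, so Amelia controls Oakfield.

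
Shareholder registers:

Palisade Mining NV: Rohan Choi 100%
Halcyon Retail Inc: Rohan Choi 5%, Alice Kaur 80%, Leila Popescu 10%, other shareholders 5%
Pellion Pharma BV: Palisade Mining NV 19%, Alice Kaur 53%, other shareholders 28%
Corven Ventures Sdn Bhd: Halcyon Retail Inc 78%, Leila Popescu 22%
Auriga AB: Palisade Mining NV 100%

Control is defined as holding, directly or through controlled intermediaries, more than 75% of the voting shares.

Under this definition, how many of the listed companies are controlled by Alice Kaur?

2

Alice holds 80% of Halcyon, so Alice controls Halcyon.
Halcyon holds 78% of Corven, so Alice controls Corven.
No other company's threshold is met.
Alice controls 2 companies.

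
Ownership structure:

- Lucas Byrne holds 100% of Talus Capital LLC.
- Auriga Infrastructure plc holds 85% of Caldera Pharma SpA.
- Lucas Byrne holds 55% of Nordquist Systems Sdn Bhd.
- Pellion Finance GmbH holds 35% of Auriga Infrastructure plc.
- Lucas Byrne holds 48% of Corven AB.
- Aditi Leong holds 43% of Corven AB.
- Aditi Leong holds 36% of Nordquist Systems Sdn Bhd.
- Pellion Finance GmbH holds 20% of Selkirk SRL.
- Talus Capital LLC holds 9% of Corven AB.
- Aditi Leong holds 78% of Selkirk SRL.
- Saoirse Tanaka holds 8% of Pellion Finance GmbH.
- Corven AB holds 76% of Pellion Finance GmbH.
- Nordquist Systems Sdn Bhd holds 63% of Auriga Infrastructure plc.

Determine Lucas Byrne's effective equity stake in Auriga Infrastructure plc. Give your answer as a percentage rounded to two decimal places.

Lucas reaches Auriga along 3 paths.
Via Nordquist: 55% × 63% = 34.65%.
Via Corven → Pellion: 48% × 76% × 35% = 12.768%.
Via Talus → Corven → Pellion: 100% × 9% × 76% × 35% = 2.394%.
Total: 34.65% + 12.768% + 2.394% = 49.812%.
Rounded: 49.81%.

49.81%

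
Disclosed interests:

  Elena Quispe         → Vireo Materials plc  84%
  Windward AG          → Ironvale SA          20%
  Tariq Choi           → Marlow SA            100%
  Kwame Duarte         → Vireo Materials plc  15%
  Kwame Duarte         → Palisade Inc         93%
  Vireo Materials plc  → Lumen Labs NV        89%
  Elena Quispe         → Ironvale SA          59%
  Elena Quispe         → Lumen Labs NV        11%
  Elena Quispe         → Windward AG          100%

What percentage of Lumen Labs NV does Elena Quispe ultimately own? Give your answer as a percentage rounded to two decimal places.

85.76%

Elena reaches Lumen along 2 paths.
Direct stake: 11% = 11%.
Via Vireo: 84% × 89% = 74.76%.
Total: 11% + 74.76% = 85.76%.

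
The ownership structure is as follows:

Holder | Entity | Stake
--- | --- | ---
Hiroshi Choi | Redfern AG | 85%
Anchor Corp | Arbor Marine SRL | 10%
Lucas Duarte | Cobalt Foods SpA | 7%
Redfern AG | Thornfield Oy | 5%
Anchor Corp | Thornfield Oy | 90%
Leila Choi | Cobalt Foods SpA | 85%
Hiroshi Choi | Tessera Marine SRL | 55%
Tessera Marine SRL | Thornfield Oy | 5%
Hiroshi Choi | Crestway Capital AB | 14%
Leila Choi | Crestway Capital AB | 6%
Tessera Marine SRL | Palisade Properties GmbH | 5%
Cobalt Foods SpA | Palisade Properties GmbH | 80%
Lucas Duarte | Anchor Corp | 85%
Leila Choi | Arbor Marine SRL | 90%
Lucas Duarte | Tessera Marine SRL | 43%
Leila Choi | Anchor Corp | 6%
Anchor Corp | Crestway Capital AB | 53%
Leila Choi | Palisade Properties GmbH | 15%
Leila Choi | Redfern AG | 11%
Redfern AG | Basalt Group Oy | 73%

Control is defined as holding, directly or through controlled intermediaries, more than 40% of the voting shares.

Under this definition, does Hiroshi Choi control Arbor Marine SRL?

No

Hiroshi holds 55% of Tessera, so Hiroshi controls Tessera.
Hiroshi holds 85% of Redfern, so Hiroshi controls Redfern.
Redfern holds 73% of Basalt, so Hiroshi controls Basalt.
Neither Hiroshi nor any entity Hiroshi controls holds any voting interest in Arbor.
So Hiroshi does not control Arbor.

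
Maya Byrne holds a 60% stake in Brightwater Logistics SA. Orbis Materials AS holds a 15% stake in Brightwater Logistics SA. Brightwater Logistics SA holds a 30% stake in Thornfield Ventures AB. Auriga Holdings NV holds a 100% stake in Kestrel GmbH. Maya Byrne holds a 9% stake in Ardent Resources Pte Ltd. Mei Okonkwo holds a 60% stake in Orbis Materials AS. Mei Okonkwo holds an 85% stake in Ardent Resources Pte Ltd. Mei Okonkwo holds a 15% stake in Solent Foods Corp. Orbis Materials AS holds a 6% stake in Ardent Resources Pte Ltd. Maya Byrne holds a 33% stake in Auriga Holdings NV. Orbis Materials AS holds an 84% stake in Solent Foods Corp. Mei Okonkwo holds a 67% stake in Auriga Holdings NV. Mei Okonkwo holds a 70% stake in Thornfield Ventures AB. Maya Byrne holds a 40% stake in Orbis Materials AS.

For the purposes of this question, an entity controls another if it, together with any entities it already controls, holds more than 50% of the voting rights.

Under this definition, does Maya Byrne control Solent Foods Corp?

No

Maya holds 60% of Brightwater, so Maya controls Brightwater.
Neither Maya nor any entity Maya controls holds any voting interest in Solent.
So Maya does not control Solent.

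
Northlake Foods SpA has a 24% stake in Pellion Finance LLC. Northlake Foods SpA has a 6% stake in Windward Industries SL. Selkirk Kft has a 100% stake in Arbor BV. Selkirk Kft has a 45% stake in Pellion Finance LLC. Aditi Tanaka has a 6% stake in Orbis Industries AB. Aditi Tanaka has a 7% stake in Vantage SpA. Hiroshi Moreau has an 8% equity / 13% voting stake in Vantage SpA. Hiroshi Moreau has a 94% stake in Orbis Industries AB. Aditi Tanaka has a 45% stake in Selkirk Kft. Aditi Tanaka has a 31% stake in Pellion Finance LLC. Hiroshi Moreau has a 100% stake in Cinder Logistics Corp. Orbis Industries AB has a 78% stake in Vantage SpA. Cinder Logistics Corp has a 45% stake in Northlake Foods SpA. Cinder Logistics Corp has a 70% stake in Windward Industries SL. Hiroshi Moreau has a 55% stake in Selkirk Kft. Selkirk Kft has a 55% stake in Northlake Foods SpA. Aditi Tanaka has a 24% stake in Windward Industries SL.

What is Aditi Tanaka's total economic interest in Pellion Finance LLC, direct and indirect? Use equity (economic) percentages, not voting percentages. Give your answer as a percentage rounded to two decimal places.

57.19%

Aditi reaches Pellion along 3 paths.
Via Selkirk → Northlake: 45% × 55% × 24% = 5.94%.
Direct stake: 31% = 31%.
Via Selkirk: 45% × 45% = 20.25%.
Total: 5.94% + 31% + 20.25% = 57.19%.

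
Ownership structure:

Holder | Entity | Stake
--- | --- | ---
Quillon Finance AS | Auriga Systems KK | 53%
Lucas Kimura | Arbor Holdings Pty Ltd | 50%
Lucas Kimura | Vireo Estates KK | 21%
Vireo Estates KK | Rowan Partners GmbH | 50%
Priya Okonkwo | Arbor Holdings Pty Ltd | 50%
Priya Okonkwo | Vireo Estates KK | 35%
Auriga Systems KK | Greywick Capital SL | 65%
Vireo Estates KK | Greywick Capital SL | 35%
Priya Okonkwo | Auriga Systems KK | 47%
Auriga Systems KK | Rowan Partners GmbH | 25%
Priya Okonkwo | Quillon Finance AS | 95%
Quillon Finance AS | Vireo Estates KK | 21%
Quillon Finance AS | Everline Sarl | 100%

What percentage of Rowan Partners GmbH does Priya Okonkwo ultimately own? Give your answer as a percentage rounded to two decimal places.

Priya reaches Rowan along 4 paths.
Via Quillon → Auriga: 95% × 53% × 25% = 12.5875%.
Via Auriga: 47% × 25% = 11.75%.
Via Quillon → Vireo: 95% × 21% × 50% = 9.975%.
Via Vireo: 35% × 50% = 17.5%.
Total: 12.5875% + 11.75% + 9.975% + 17.5% = 51.8125%.
Rounded: 51.81%.

51.81%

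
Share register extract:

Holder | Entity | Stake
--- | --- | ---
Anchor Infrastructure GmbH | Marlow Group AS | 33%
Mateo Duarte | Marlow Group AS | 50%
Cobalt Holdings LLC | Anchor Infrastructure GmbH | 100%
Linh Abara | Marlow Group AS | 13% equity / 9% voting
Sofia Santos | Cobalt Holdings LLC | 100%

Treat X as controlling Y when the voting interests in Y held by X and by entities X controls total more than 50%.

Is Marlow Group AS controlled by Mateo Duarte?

Mateo's largest direct stake is 50% in Marlow, which does not meet the threshold, so Mateo controls no company.
In Marlow, Mateo's side holds only 50%, not > 50%.
So Mateo does not control Marlow.

No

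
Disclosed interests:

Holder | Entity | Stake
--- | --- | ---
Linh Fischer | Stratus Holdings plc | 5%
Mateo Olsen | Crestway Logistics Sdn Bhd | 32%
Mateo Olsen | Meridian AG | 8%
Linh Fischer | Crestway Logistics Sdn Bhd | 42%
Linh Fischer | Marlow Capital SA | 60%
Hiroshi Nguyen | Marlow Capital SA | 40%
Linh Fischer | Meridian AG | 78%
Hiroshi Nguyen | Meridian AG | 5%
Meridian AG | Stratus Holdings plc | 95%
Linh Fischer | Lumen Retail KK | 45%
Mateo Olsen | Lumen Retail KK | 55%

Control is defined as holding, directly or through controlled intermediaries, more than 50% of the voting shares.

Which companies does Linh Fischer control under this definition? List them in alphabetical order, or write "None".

Linh holds 78% of Meridian, so Linh controls Meridian.
Linh and Meridian together hold 5% + 95% = 100% of Stratus, so Linh controls Stratus.
Linh holds 60% of Marlow, so Linh controls Marlow.
No other company's threshold is met.

Marlow Capital SA, Meridian AG, Stratus Holdings plc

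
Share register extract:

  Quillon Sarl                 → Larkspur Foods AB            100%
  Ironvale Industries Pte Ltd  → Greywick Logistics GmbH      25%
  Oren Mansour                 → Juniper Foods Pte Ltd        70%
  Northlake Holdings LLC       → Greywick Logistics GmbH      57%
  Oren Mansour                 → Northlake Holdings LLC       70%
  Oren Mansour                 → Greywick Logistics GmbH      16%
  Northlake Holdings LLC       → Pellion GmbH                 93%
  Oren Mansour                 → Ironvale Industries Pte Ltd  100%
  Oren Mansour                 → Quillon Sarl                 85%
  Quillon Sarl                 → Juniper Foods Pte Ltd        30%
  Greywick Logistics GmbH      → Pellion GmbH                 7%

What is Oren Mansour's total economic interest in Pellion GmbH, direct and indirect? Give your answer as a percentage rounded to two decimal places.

Oren reaches Pellion along 4 paths.
Via Northlake: 70% × 93% = 65.1%.
Via Greywick: 16% × 7% = 1.12%.
Via Ironvale → Greywick: 100% × 25% × 7% = 1.75%.
Via Northlake → Greywick: 70% × 57% × 7% = 2.793%.
Total: 65.1% + 1.12% + 1.75% + 2.793% = 70.763%.
Rounded: 70.76%.

70.76%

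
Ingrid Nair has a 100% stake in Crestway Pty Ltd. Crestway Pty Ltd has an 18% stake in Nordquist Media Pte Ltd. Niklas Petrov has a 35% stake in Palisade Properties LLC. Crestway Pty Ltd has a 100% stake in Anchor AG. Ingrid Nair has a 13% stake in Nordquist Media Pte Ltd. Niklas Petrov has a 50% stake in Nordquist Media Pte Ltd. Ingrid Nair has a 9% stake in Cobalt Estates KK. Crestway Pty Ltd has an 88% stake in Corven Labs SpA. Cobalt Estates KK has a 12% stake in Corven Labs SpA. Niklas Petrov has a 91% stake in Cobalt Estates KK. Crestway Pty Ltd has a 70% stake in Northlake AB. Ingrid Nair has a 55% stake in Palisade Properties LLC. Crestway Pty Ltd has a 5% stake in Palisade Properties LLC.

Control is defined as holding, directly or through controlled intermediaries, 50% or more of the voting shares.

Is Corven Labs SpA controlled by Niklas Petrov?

No

Niklas holds 91% of Cobalt, so Niklas controls Cobalt.
Niklas holds 50% of Nordquist, so Niklas controls Nordquist.
In Corven, Niklas's side holds only 12%, not ≥ 50%.
So Niklas does not control Corven.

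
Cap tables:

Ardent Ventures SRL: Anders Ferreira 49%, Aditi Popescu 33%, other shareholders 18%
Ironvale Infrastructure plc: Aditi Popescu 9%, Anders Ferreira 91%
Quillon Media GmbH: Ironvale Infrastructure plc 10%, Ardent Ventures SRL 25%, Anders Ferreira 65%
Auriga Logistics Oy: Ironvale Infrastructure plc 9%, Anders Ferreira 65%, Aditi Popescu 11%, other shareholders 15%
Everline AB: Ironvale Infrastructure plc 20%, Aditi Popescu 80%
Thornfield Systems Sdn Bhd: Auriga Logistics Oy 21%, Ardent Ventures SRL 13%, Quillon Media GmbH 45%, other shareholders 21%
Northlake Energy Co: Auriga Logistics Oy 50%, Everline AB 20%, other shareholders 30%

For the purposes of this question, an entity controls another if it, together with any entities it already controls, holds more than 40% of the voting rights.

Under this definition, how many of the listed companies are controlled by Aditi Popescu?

1

Aditi holds 80% of Everline, so Aditi controls Everline.
No other company's threshold is met.
Aditi controls 1 company.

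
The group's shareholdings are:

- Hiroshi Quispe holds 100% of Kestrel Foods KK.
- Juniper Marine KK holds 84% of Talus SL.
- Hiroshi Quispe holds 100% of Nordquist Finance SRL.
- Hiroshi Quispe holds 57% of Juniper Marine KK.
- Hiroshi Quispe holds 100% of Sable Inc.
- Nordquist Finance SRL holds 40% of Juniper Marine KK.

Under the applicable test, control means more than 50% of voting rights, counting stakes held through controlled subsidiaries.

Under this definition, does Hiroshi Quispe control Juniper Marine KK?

Hiroshi holds 100% of Nordquist, so Hiroshi controls Nordquist.
Nordquist and Hiroshi together hold 40% + 57% = 97% of Juniper, so Hiroshi controls Juniper.

Yes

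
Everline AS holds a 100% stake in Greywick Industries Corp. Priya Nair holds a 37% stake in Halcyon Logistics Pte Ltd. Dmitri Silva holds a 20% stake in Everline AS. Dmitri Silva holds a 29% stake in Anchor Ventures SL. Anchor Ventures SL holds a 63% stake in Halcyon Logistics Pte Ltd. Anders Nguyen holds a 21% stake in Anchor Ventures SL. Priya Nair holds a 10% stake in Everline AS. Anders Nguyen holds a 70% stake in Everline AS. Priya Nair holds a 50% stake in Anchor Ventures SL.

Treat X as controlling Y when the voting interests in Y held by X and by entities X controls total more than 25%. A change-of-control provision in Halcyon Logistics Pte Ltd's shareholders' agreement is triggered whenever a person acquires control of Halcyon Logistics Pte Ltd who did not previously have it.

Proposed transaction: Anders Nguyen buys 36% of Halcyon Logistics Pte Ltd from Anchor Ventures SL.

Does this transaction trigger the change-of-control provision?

Yes

The purchase adds only to Anders's holdings (Anchor's stake shrinks), so Anders is the only person who could newly come to control Halcyon.
Anders holds 70% of Everline, so Anders controls Everline.
Everline holds 100% of Greywick, so Anders controls Greywick.
Neither Anders nor any entity Anders controls holds any voting interest in Halcyon.
So before the transaction, Anders does not control Halcyon.
After the purchase, Anders holds 36% of Halcyon directly, and Anchor's stake falls to 27%.
Anders holds 36% of Halcyon, so Anders controls Halcyon.
Anders did not control Halcyon before and does after, so the clause is triggered.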